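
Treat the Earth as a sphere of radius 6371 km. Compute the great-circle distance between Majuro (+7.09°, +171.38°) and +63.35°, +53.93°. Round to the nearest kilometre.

10613 km

Δλ = 53.93 − 171.38 = -117.45°.
Δφ = 63.35 − 7.09 = 56.26°.
a = sin²(Δφ/2) + cos φ₁ · cos φ₂ · sin²(Δλ/2) = 0.547434.
c = 2·atan2(√a, √(1−a)) = 1.66581 rad → d = 6371·c ≈ 10612.86 km.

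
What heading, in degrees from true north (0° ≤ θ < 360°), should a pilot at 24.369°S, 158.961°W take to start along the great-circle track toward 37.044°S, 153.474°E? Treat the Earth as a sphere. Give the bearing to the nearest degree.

Δλ = 153.474 − -158.961 = 312.435°; wrapped into (−180°, 180°]: -47.565°.
θ = atan2( sin Δλ · cos φ₂ , cos φ₁ · sin φ₂ − sin φ₁ · cos φ₂ · cos Δλ )
  = atan2(-0.58909, -0.32654) = -119.000° → normalised to [0°, 360°): 241.000°.

241°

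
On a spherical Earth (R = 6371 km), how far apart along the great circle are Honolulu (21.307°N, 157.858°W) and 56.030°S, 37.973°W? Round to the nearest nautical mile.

7451 nmi

Δλ = -37.973 − -157.858 = 119.885°.
Δφ = -56.030 − 21.307 = -77.337°.
a = sin²(Δφ/2) + cos φ₁ · cos φ₂ · sin²(Δλ/2) = 0.780364.
c = 2·atan2(√a, √(1−a)) = 2.16606 rad → d = 6371·c ≈ 13799.97 km ≈ 7451.39 nmi.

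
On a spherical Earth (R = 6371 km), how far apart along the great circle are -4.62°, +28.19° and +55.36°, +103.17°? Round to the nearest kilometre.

9494 km

Δλ = 103.17 − 28.19 = 74.98°.
Δφ = 55.36 − -4.62 = 59.98°.
a = sin²(Δφ/2) + cos φ₁ · cos φ₂ · sin²(Δλ/2) = 0.459719.
c = 2·atan2(√a, √(1−a)) = 1.49015 rad → d = 6371·c ≈ 9493.73 km.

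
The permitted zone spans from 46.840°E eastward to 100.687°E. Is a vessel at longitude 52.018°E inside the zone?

Yes

Band width going east from +46.840° to +100.687°: ((100.687 − 46.840) mod 360) = 53.847°.
Offset of +52.018° east of the west edge: ((52.018 − 46.840) mod 360) = 5.178°.
5.178° ≤ 53.847° ⇒ inside.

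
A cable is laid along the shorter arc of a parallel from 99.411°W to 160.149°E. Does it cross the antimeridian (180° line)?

Naïve |160.149 − -99.411| = 259.56° > 180°, so the shorter arc goes the other way round — across 180°.
Signed shortest Δλ = ((160.149 − -99.411 + 180) mod 360) − 180 = -100.44°.
Going west by 100.44° from -99.411° passes through 180° before reaching +160.149°.

Yes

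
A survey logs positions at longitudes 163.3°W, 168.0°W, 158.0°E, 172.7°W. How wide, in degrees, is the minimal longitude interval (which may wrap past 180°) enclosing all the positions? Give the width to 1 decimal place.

38.7°

Sort the longitudes: -172.7°, -168.0°, -163.3°, +158.0°.
Eastward gaps between consecutive values (wrapping around): 4.7°, 4.7°, 321.3°, 29.3°.
Largest gap = 321.3° ⇒ minimal covering band is its complement: 360° − 321.3° = 38.7°.
Band runs from +158.0° eastward to -163.3°, crossing the antimeridian.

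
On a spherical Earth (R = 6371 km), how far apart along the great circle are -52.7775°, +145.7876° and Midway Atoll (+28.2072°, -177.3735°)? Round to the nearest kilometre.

9687 km

Δλ = -177.3735 − 145.7876 = -323.1611°; wrapped into (−180°, 180°]: 36.8389°.
Δφ = 28.2072 − -52.7775 = 80.9847°.
a = sin²(Δφ/2) + cos φ₁ · cos φ₂ · sin²(Δλ/2) = 0.474872.
c = 2·atan2(√a, √(1−a)) = 1.52052 rad → d = 6371·c ≈ 9687.23 km.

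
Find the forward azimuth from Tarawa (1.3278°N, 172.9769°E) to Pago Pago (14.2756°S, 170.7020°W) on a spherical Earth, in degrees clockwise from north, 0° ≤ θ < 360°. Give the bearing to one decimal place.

134.5°

Δλ = -170.7020 − 172.9769 = -343.6789°; wrapped into (−180°, 180°]: 16.3211°.
θ = atan2( sin Δλ · cos φ₂ , cos φ₁ · sin φ₂ − sin φ₁ · cos φ₂ · cos Δλ )
  = atan2(0.27234, -0.26807) = 134.547° → normalised to [0°, 360°): 134.547°.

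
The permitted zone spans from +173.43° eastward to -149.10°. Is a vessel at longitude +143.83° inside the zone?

No

Band width going east from +173.43° to -149.10°: ((-149.10 − 173.43) mod 360) = 37.47°.
Offset of +143.83° east of the west edge: ((143.83 − 173.43) mod 360) = 330.40°.
330.40° > 37.47° ⇒ outside.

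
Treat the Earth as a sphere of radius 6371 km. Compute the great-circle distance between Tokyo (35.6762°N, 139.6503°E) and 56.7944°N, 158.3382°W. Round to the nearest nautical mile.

Δλ = -158.3382 − 139.6503 = -297.9885°; wrapped into (−180°, 180°]: 62.0115°.
Δφ = 56.7944 − 35.6762 = 21.1182°.
a = sin²(Δφ/2) + cos φ₁ · cos φ₂ · sin²(Δλ/2) = 0.151627.
c = 2·atan2(√a, √(1−a)) = 0.79995 rad → d = 6371·c ≈ 5096.45 km ≈ 2751.86 nmi.

2752 nmi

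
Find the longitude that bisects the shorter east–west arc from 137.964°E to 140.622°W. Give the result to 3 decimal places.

178.671°E

Signed shortest Δλ from +137.964° to -140.622° is +81.414°.
Midpoint longitude = +137.964° + (+81.414°)/2 = +137.964° + 40.707° = +178.671°.
(The naïve average (+137.964 + -140.622)/2 = -1.329° is on the wrong side of the globe.)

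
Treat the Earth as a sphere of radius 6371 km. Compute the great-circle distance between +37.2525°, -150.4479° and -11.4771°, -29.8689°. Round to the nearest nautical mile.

Δλ = -29.8689 − -150.4479 = 120.5790°.
Δφ = -11.4771 − 37.2525 = -48.7296°.
a = sin²(Δφ/2) + cos φ₁ · cos φ₂ · sin²(Δλ/2) = 0.758641.
c = 2·atan2(√a, √(1−a)) = 2.11447 rad → d = 6371·c ≈ 13471.28 km ≈ 7273.91 nmi.

7274 nmi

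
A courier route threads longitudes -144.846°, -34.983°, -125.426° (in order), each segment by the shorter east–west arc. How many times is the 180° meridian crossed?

0

Leg 1: -144.846° → -34.983°, shortest Δλ = 109.863° (east) — does not cross 180°.
Leg 2: -34.983° → -125.426°, shortest Δλ = -90.443° (west) — does not cross 180°.
Total crossings: 0.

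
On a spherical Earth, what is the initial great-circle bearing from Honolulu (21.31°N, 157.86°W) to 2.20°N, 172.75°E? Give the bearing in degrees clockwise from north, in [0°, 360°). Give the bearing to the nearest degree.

240°

Δλ = 172.75 − -157.86 = 330.61°; wrapped into (−180°, 180°]: -29.39°.
θ = atan2( sin Δλ · cos φ₂ , cos φ₁ · sin φ₂ − sin φ₁ · cos φ₂ · cos Δλ )
  = atan2(-0.49039, -0.28065) = -119.782° → normalised to [0°, 360°): 240.218°.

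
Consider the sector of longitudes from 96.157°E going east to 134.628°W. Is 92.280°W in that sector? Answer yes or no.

Band width going east from +96.157° to -134.628°: ((-134.628 − 96.157) mod 360) = 129.215°.
Offset of -92.280° east of the west edge: ((-92.280 − 96.157) mod 360) = 171.563°.
171.563° > 129.215° ⇒ outside.

No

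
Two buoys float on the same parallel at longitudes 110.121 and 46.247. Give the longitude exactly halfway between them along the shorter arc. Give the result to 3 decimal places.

Signed shortest Δλ from +110.121° to +46.247° is -63.874°.
Midpoint longitude = +110.121° + (-63.874°)/2 = +110.121° − 31.937° = +78.184°.

+78.184°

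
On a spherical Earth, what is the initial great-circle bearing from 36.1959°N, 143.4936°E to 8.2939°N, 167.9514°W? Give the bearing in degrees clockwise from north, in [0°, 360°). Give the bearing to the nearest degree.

110°

Δλ = -167.9514 − 143.4936 = -311.4450°; wrapped into (−180°, 180°]: 48.5550°.
θ = atan2( sin Δλ · cos φ₂ , cos φ₁ · sin φ₂ − sin φ₁ · cos φ₂ · cos Δλ )
  = atan2(0.74175, -0.27039) = 110.028° → normalised to [0°, 360°): 110.028°.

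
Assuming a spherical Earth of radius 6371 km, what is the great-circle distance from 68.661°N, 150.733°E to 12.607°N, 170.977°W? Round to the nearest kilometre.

6803 km

Δλ = -170.977 − 150.733 = -321.710°; wrapped into (−180°, 180°]: 38.290°.
Δφ = 12.607 − 68.661 = -56.054°.
a = sin²(Δφ/2) + cos φ₁ · cos φ₂ · sin²(Δλ/2) = 0.258989.
c = 2·atan2(√a, √(1−a)) = 1.06784 rad → d = 6371·c ≈ 6803.18 km.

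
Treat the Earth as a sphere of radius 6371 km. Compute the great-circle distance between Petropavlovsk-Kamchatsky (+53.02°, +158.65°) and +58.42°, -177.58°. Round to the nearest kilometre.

1595 km

Δλ = -177.58 − 158.65 = -336.23°; wrapped into (−180°, 180°]: 23.77°.
Δφ = 58.42 − 53.02 = 5.40°.
a = sin²(Δφ/2) + cos φ₁ · cos φ₂ · sin²(Δλ/2) = 0.015580.
c = 2·atan2(√a, √(1−a)) = 0.25030 rad → d = 6371·c ≈ 1594.63 km.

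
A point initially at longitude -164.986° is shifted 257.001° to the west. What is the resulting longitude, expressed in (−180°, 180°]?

-61.987°

Start at -164.986°; shift −257.001° → -421.987°.
-421.987° lies outside (−180°, 180°]; add 360° → -61.987°.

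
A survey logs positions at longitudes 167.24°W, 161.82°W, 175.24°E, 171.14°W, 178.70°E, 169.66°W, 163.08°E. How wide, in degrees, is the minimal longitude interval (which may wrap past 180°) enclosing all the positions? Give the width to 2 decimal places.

35.10°

Sort the longitudes: -171.14°, -169.66°, -167.24°, -161.82°, +163.08°, +175.24°, +178.70°.
Eastward gaps between consecutive values (wrapping around): 1.48°, 2.42°, 5.42°, 324.90°, 12.16°, 3.46°, 10.16°.
Largest gap = 324.90° ⇒ minimal covering band is its complement: 360° − 324.90° = 35.10°.
Band runs from +163.08° eastward to -161.82°, crossing the antimeridian.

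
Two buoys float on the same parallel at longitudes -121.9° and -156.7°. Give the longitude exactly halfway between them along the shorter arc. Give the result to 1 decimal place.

-139.3°

Signed shortest Δλ from -121.9° to -156.7° is -34.8°.
Midpoint longitude = -121.9° + (-34.8°)/2 = -121.9° − 17.4° = -139.3°.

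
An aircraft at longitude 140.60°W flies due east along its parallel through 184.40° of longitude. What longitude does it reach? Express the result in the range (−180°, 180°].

43.80°E

Start at -140.60°; shift +184.40° → +43.80°.
+43.80° already lies in (−180°, 180°].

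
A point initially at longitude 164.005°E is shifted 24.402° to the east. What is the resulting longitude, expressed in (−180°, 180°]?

171.593°W

Start at +164.005°; shift +24.402° → +188.407°.
+188.407° lies outside (−180°, 180°]; subtract 360° → -171.593°.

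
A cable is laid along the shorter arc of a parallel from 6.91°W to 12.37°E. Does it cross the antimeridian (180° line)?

No

Signed shortest Δλ = ((12.37 − -6.91 + 180) mod 360) − 180 = 19.28°.
Going east by 19.28° from -6.91° reaches +12.37° without touching 180°.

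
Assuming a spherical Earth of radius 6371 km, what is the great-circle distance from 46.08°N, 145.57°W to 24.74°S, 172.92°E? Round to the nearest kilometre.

8917 km

Δλ = 172.92 − -145.57 = 318.49°; wrapped into (−180°, 180°]: -41.51°.
Δφ = -24.74 − 46.08 = -70.82°.
a = sin²(Δφ/2) + cos φ₁ · cos φ₂ · sin²(Δλ/2) = 0.414845.
c = 2·atan2(√a, √(1−a)) = 1.39965 rad → d = 6371·c ≈ 8917.19 km.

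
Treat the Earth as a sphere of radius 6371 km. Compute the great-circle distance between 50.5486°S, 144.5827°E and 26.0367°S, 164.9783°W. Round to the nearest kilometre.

Δλ = -164.9783 − 144.5827 = -309.5610°; wrapped into (−180°, 180°]: 50.4390°.
Δφ = -26.0367 − -50.5486 = 24.5119°.
a = sin²(Δφ/2) + cos φ₁ · cos φ₂ · sin²(Δλ/2) = 0.148716.
c = 2·atan2(√a, √(1−a)) = 0.79180 rad → d = 6371·c ≈ 5044.54 km.

5045 km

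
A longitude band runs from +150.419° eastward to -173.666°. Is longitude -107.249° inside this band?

No

Band width going east from +150.419° to -173.666°: ((-173.666 − 150.419) mod 360) = 35.915°.
Offset of -107.249° east of the west edge: ((-107.249 − 150.419) mod 360) = 102.332°.
102.332° > 35.915° ⇒ outside.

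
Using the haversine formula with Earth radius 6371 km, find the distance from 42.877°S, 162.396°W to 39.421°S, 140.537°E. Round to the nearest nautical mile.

2539 nmi

Δλ = 140.537 − -162.396 = 302.933°; wrapped into (−180°, 180°]: -57.067°.
Δφ = -39.421 − -42.877 = 3.456°.
a = sin²(Δφ/2) + cos φ₁ · cos φ₂ · sin²(Δλ/2) = 0.130077.
c = 2·atan2(√a, √(1−a)) = 0.73796 rad → d = 6371·c ≈ 4701.51 km ≈ 2538.61 nmi.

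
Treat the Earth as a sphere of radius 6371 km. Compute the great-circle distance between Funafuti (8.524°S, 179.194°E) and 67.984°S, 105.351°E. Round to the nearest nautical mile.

Δλ = 105.351 − 179.194 = -73.843°.
Δφ = -67.984 − -8.524 = -59.460°.
a = sin²(Δφ/2) + cos φ₁ · cos φ₂ · sin²(Δλ/2) = 0.379712.
c = 2·atan2(√a, √(1−a)) = 1.32784 rad → d = 6371·c ≈ 8459.65 km ≈ 4567.84 nmi.

4568 nmi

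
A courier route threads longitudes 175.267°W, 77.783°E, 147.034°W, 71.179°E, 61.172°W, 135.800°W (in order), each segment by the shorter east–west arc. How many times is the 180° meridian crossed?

Leg 1: -175.267° → +77.783°, shortest Δλ = -106.95° (west) — crosses 180°.
Leg 2: +77.783° → -147.034°, shortest Δλ = 135.183° (east) — crosses 180°.
Leg 3: -147.034° → +71.179°, shortest Δλ = -141.787° (west) — crosses 180°.
Leg 4: +71.179° → -61.172°, shortest Δλ = -132.351° (west) — does not cross 180°.
Leg 5: -61.172° → -135.800°, shortest Δλ = -74.628° (west) — does not cross 180°.
Total crossings: 3.

3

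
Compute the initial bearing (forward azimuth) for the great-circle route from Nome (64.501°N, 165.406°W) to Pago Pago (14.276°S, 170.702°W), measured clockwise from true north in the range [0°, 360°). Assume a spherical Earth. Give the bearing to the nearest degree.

185°

Δλ = -170.702 − -165.406 = -5.296°.
θ = atan2( sin Δλ · cos φ₂ , cos φ₁ · sin φ₂ − sin φ₁ · cos φ₂ · cos Δλ )
  = atan2(-0.08945, -0.97714) = -174.770° → normalised to [0°, 360°): 185.230°.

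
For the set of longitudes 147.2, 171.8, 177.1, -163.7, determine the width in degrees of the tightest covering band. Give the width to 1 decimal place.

49.1°

Sort the longitudes: -163.7°, +147.2°, +171.8°, +177.1°.
Eastward gaps between consecutive values (wrapping around): 310.9°, 24.6°, 5.3°, 19.2°.
Largest gap = 310.9° ⇒ minimal covering band is its complement: 360° − 310.9° = 49.1°.
Band runs from +147.2° eastward to -163.7°, crossing the antimeridian.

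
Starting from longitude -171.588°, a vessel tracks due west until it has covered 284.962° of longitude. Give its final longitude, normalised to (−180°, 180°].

Start at -171.588°; shift −284.962° → -456.550°.
-456.550° lies outside (−180°, 180°]; add 360° → -96.550°.

-96.550°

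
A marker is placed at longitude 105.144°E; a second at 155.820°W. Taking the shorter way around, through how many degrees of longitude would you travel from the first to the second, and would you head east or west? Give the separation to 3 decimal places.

Raw difference: -155.820 − 105.144 = -260.964°.
Normalise into (−180°, 180°]: -260.964° + 360° = 99.036°.
Positive ⇒ the second point lies to the east; separation 99.036°.

99.036° east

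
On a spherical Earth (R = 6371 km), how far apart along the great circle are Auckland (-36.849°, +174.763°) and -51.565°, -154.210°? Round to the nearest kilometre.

Δλ = -154.210 − 174.763 = -328.973°; wrapped into (−180°, 180°]: 31.027°.
Δφ = -51.565 − -36.849 = -14.716°.
a = sin²(Δφ/2) + cos φ₁ · cos φ₂ · sin²(Δλ/2) = 0.051987.
c = 2·atan2(√a, √(1−a)) = 0.46006 rad → d = 6371·c ≈ 2931.04 km.

2931 km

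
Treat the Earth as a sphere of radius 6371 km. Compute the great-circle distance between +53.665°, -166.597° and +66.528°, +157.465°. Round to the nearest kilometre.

Δλ = 157.465 − -166.597 = 324.062°; wrapped into (−180°, 180°]: -35.938°.
Δφ = 66.528 − 53.665 = 12.863°.
a = sin²(Δφ/2) + cos φ₁ · cos φ₂ · sin²(Δλ/2) = 0.035008.
c = 2·atan2(√a, √(1−a)) = 0.37643 rad → d = 6371·c ≈ 2398.22 km.

2398 km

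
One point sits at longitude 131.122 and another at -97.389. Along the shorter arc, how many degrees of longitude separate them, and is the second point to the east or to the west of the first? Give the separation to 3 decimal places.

131.489° east

Raw difference: -97.389 − 131.122 = -228.511°.
Normalise into (−180°, 180°]: -228.511° + 360° = 131.489°.
Positive ⇒ the second point lies to the east; separation 131.489°.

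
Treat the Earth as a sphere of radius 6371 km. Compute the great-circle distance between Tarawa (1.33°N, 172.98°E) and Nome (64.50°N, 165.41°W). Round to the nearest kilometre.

7238 km

Δλ = -165.41 − 172.98 = -338.39°; wrapped into (−180°, 180°]: 21.61°.
Δφ = 64.50 − 1.33 = 63.17°.
a = sin²(Δφ/2) + cos φ₁ · cos φ₂ · sin²(Δλ/2) = 0.289453.
c = 2·atan2(√a, √(1−a)) = 1.13615 rad → d = 6371·c ≈ 7238.39 km.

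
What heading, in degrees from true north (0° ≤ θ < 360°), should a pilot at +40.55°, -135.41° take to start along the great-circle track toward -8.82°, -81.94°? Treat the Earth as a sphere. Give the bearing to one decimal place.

122.1°

Δλ = -81.94 − -135.41 = 53.47°.
θ = atan2( sin Δλ · cos φ₂ , cos φ₁ · sin φ₂ − sin φ₁ · cos φ₂ · cos Δλ )
  = atan2(0.79404, -0.49891) = 122.142° → normalised to [0°, 360°): 122.142°.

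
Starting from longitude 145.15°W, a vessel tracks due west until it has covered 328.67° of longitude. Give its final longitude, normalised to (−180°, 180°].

113.82°W

Start at -145.15°; shift −328.67° → -473.82°.
-473.82° lies outside (−180°, 180°]; add 360° → -113.82°.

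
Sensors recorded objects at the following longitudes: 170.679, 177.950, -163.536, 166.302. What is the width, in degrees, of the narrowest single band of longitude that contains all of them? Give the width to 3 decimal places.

30.162°

Sort the longitudes: -163.536°, +166.302°, +170.679°, +177.950°.
Eastward gaps between consecutive values (wrapping around): 329.838°, 4.377°, 7.271°, 18.514°.
Largest gap = 329.838° ⇒ minimal covering band is its complement: 360° − 329.838° = 30.162°.
Band runs from +166.302° eastward to -163.536°, crossing the antimeridian.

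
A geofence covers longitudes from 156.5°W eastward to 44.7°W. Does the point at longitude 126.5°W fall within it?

Band width going east from -156.5° to -44.7°: ((-44.7 − -156.5) mod 360) = 111.8°.
Offset of -126.5° east of the west edge: ((-126.5 − -156.5) mod 360) = 30.0°.
30.0° ≤ 111.8° ⇒ inside.

Yes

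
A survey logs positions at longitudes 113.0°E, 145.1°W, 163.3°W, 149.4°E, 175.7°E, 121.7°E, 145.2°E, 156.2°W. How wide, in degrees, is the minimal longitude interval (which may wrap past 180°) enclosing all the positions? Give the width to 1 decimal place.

Sort the longitudes: -163.3°, -156.2°, -145.1°, +113.0°, +121.7°, +145.2°, +149.4°, +175.7°.
Eastward gaps between consecutive values (wrapping around): 7.1°, 11.1°, 258.1°, 8.7°, 23.5°, 4.2°, 26.3°, 21.0°.
Largest gap = 258.1° ⇒ minimal covering band is its complement: 360° − 258.1° = 101.9°.
Band runs from +113.0° eastward to -145.1°, crossing the antimeridian.

101.9°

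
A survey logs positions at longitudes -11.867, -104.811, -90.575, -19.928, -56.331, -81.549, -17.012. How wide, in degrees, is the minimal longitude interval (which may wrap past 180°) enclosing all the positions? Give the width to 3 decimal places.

92.944°

Sort the longitudes: -104.811°, -90.575°, -81.549°, -56.331°, -19.928°, -17.012°, -11.867°.
Eastward gaps between consecutive values (wrapping around): 14.236°, 9.026°, 25.218°, 36.403°, 2.916°, 5.145°, 267.056°.
Largest gap = 267.056° ⇒ minimal covering band is its complement: 360° − 267.056° = 92.944°.
Band runs from -104.811° eastward to -11.867°.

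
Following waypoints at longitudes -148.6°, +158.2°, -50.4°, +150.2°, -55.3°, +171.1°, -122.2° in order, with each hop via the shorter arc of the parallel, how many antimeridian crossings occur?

Leg 1: -148.6° → +158.2°, shortest Δλ = -53.2° (west) — crosses 180°.
Leg 2: +158.2° → -50.4°, shortest Δλ = 151.4° (east) — crosses 180°.
Leg 3: -50.4° → +150.2°, shortest Δλ = -159.4° (west) — crosses 180°.
Leg 4: +150.2° → -55.3°, shortest Δλ = 154.5° (east) — crosses 180°.
Leg 5: -55.3° → +171.1°, shortest Δλ = -133.6° (west) — crosses 180°.
Leg 6: +171.1° → -122.2°, shortest Δλ = 66.7° (east) — crosses 180°.
Total crossings: 6.

6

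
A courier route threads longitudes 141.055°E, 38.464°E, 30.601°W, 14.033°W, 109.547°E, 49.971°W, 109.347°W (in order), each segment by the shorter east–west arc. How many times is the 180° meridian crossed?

0

Leg 1: +141.055° → +38.464°, shortest Δλ = -102.591° (west) — does not cross 180°.
Leg 2: +38.464° → -30.601°, shortest Δλ = -69.065° (west) — does not cross 180°.
Leg 3: -30.601° → -14.033°, shortest Δλ = 16.568° (east) — does not cross 180°.
Leg 4: -14.033° → +109.547°, shortest Δλ = 123.58° (east) — does not cross 180°.
Leg 5: +109.547° → -49.971°, shortest Δλ = -159.518° (west) — does not cross 180°.
Leg 6: -49.971° → -109.347°, shortest Δλ = -59.376° (west) — does not cross 180°.
Total crossings: 0.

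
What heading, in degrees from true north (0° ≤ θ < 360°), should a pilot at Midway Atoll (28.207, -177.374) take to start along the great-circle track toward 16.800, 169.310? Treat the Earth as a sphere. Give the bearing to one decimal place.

Δλ = 169.310 − -177.374 = 346.684°; wrapped into (−180°, 180°]: -13.316°.
θ = atan2( sin Δλ · cos φ₂ , cos φ₁ · sin φ₂ − sin φ₁ · cos φ₂ · cos Δλ )
  = atan2(-0.22049, -0.18561) = -130.091° → normalised to [0°, 360°): 229.909°.

229.9°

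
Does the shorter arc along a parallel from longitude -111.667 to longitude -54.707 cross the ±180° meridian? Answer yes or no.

No

Signed shortest Δλ = ((-54.707 − -111.667 + 180) mod 360) − 180 = 56.96°.
Going east by 56.96° from -111.667° reaches -54.707° without touching 180°.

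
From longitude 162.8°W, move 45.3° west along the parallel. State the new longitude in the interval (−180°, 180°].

Start at -162.8°; shift −45.3° → -208.1°.
-208.1° lies outside (−180°, 180°]; add 360° → +151.9°.

151.9°E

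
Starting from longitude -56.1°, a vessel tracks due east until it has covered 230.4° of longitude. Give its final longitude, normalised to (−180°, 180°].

Start at -56.1°; shift +230.4° → +174.3°.
+174.3° already lies in (−180°, 180°].

+174.3°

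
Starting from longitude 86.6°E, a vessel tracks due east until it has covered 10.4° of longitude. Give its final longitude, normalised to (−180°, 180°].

97.0°E

Start at +86.6°; shift +10.4° → +97.0°.
+97.0° already lies in (−180°, 180°].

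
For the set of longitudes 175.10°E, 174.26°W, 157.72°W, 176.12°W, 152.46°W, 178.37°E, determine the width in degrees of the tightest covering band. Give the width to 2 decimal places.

32.44°

Sort the longitudes: -176.12°, -174.26°, -157.72°, -152.46°, +175.10°, +178.37°.
Eastward gaps between consecutive values (wrapping around): 1.86°, 16.54°, 5.26°, 327.56°, 3.27°, 5.51°.
Largest gap = 327.56° ⇒ minimal covering band is its complement: 360° − 327.56° = 32.44°.
Band runs from +175.10° eastward to -152.46°, crossing the antimeridian.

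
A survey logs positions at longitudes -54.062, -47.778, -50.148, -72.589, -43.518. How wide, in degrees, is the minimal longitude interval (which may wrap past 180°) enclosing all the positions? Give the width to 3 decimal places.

Sort the longitudes: -72.589°, -54.062°, -50.148°, -47.778°, -43.518°.
Eastward gaps between consecutive values (wrapping around): 18.527°, 3.914°, 2.370°, 4.260°, 330.929°.
Largest gap = 330.929° ⇒ minimal covering band is its complement: 360° − 330.929° = 29.071°.
Band runs from -72.589° eastward to -43.518°.

29.071°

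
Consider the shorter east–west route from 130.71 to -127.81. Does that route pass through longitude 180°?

Yes

Naïve |-127.81 − 130.71| = 258.52° > 180°, so the shorter arc goes the other way round — across 180°.
Signed shortest Δλ = ((-127.81 − 130.71 + 180) mod 360) − 180 = 101.48°.
Going east by 101.48° from +130.71° passes through 180° before reaching -127.81°.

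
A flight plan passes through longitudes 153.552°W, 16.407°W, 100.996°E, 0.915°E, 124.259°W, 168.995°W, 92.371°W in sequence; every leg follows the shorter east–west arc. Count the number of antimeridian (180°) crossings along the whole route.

Leg 1: -153.552° → -16.407°, shortest Δλ = 137.145° (east) — does not cross 180°.
Leg 2: -16.407° → +100.996°, shortest Δλ = 117.403° (east) — does not cross 180°.
Leg 3: +100.996° → +0.915°, shortest Δλ = -100.081° (west) — does not cross 180°.
Leg 4: +0.915° → -124.259°, shortest Δλ = -125.174° (west) — does not cross 180°.
Leg 5: -124.259° → -168.995°, shortest Δλ = -44.736° (west) — does not cross 180°.
Leg 6: -168.995° → -92.371°, shortest Δλ = 76.624° (east) — does not cross 180°.
Total crossings: 0.

0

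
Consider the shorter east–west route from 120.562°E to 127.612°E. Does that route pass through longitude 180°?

Signed shortest Δλ = ((127.612 − 120.562 + 180) mod 360) − 180 = 7.05°.
Going east by 7.05° from +120.562° reaches +127.612° without touching 180°.

No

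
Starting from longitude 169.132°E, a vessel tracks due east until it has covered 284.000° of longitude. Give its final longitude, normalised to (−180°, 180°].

93.132°E

Start at +169.132°; shift +284.000° → +453.132°.
+453.132° lies outside (−180°, 180°]; subtract 360° → +93.132°.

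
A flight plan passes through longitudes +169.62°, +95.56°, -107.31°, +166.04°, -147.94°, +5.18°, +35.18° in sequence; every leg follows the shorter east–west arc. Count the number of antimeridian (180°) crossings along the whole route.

3

Leg 1: +169.62° → +95.56°, shortest Δλ = -74.06° (west) — does not cross 180°.
Leg 2: +95.56° → -107.31°, shortest Δλ = 157.13° (east) — crosses 180°.
Leg 3: -107.31° → +166.04°, shortest Δλ = -86.65° (west) — crosses 180°.
Leg 4: +166.04° → -147.94°, shortest Δλ = 46.02° (east) — crosses 180°.
Leg 5: -147.94° → +5.18°, shortest Δλ = 153.12° (east) — does not cross 180°.
Leg 6: +5.18° → +35.18°, shortest Δλ = 30.0° (east) — does not cross 180°.
Total crossings: 3.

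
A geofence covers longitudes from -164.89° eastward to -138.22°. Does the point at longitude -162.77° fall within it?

Band width going east from -164.89° to -138.22°: ((-138.22 − -164.89) mod 360) = 26.67°.
Offset of -162.77° east of the west edge: ((-162.77 − -164.89) mod 360) = 2.12°.
2.12° ≤ 26.67° ⇒ inside.

Yes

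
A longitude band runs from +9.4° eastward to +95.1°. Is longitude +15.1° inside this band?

Yes

Band width going east from +9.4° to +95.1°: ((95.1 − 9.4) mod 360) = 85.7°.
Offset of +15.1° east of the west edge: ((15.1 − 9.4) mod 360) = 5.7°.
5.7° ≤ 85.7° ⇒ inside.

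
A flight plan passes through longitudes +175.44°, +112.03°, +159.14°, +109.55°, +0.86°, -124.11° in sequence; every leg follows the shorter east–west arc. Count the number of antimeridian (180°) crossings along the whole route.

Leg 1: +175.44° → +112.03°, shortest Δλ = -63.41° (west) — does not cross 180°.
Leg 2: +112.03° → +159.14°, shortest Δλ = 47.11° (east) — does not cross 180°.
Leg 3: +159.14° → +109.55°, shortest Δλ = -49.59° (west) — does not cross 180°.
Leg 4: +109.55° → +0.86°, shortest Δλ = -108.69° (west) — does not cross 180°.
Leg 5: +0.86° → -124.11°, shortest Δλ = -124.97° (west) — does not cross 180°.
Total crossings: 0.

0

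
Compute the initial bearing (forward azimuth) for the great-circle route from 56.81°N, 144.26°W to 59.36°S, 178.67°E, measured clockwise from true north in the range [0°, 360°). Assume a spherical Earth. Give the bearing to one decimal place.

200.7°

Δλ = 178.67 − -144.26 = 322.93°; wrapped into (−180°, 180°]: -37.07°.
θ = atan2( sin Δλ · cos φ₂ , cos φ₁ · sin φ₂ − sin φ₁ · cos φ₂ · cos Δλ )
  = atan2(-0.30721, -0.81129) = -159.260° → normalised to [0°, 360°): 200.740°.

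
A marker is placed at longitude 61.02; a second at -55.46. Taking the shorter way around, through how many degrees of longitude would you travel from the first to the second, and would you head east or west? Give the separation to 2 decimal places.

Raw difference: -55.46 − 61.02 = -116.48°.
Normalise into (−180°, 180°]: -116.48° stays -116.48°.
Negative ⇒ the second point lies to the west; separation 116.48°.

116.48° west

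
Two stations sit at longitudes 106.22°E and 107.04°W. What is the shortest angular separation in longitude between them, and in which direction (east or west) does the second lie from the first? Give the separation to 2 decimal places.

Raw difference: -107.04 − 106.22 = -213.26°.
Normalise into (−180°, 180°]: -213.26° + 360° = 146.74°.
Positive ⇒ the second point lies to the east; separation 146.74°.

146.74° east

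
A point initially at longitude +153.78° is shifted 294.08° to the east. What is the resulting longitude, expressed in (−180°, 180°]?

Start at +153.78°; shift +294.08° → +447.86°.
+447.86° lies outside (−180°, 180°]; subtract 360° → +87.86°.

+87.86°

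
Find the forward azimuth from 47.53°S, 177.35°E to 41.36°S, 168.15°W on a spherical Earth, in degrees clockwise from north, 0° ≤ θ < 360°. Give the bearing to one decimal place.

64.4°

Δλ = -168.15 − 177.35 = -345.50°; wrapped into (−180°, 180°]: 14.50°.
θ = atan2( sin Δλ · cos φ₂ , cos φ₁ · sin φ₂ − sin φ₁ · cos φ₂ · cos Δλ )
  = atan2(0.18793, 0.08984) = 64.449° → normalised to [0°, 360°): 64.449°.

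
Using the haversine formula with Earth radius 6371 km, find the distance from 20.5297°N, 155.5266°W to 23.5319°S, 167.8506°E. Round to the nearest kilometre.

Δλ = 167.8506 − -155.5266 = 323.3772°; wrapped into (−180°, 180°]: -36.6228°.
Δφ = -23.5319 − 20.5297 = -44.0616°.
a = sin²(Δφ/2) + cos φ₁ · cos φ₂ · sin²(Δλ/2) = 0.225457.
c = 2·atan2(√a, √(1−a)) = 0.98953 rad → d = 6371·c ≈ 6304.27 km.

6304 km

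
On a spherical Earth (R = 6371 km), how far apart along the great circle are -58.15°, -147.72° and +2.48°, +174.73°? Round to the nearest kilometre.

Δλ = 174.73 − -147.72 = 322.45°; wrapped into (−180°, 180°]: -37.55°.
Δφ = 2.48 − -58.15 = 60.63°.
a = sin²(Δφ/2) + cos φ₁ · cos φ₂ · sin²(Δλ/2) = 0.309389.
c = 2·atan2(√a, √(1−a)) = 1.17968 rad → d = 6371·c ≈ 7515.73 km.

7516 km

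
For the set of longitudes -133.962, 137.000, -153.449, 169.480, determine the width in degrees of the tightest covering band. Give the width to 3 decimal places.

89.038°

Sort the longitudes: -153.449°, -133.962°, +137.000°, +169.480°.
Eastward gaps between consecutive values (wrapping around): 19.487°, 270.962°, 32.480°, 37.071°.
Largest gap = 270.962° ⇒ minimal covering band is its complement: 360° − 270.962° = 89.038°.
Band runs from +137.000° eastward to -133.962°, crossing the antimeridian.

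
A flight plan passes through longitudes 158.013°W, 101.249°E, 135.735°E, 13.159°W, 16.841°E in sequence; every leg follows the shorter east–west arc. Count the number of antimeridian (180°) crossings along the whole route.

Leg 1: -158.013° → +101.249°, shortest Δλ = -100.738° (west) — crosses 180°.
Leg 2: +101.249° → +135.735°, shortest Δλ = 34.486° (east) — does not cross 180°.
Leg 3: +135.735° → -13.159°, shortest Δλ = -148.894° (west) — does not cross 180°.
Leg 4: -13.159° → +16.841°, shortest Δλ = 30.0° (east) — does not cross 180°.
Total crossings: 1.

1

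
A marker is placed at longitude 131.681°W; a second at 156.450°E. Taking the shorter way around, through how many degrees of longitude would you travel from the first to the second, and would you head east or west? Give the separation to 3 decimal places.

71.869° west

Raw difference: 156.450 − -131.681 = 288.131°.
Normalise into (−180°, 180°]: 288.131° − 360° = -71.869°.
Negative ⇒ the second point lies to the west; separation 71.869°.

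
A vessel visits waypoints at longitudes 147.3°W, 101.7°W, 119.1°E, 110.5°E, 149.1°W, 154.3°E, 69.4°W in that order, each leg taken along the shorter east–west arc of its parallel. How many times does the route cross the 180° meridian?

4

Leg 1: -147.3° → -101.7°, shortest Δλ = 45.6° (east) — does not cross 180°.
Leg 2: -101.7° → +119.1°, shortest Δλ = -139.2° (west) — crosses 180°.
Leg 3: +119.1° → +110.5°, shortest Δλ = -8.6° (west) — does not cross 180°.
Leg 4: +110.5° → -149.1°, shortest Δλ = 100.4° (east) — crosses 180°.
Leg 5: -149.1° → +154.3°, shortest Δλ = -56.6° (west) — crosses 180°.
Leg 6: +154.3° → -69.4°, shortest Δλ = 136.3° (east) — crosses 180°.
Total crossings: 4.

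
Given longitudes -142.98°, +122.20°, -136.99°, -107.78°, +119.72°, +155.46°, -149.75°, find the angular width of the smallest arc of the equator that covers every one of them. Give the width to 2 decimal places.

132.50°

Sort the longitudes: -149.75°, -142.98°, -136.99°, -107.78°, +119.72°, +122.20°, +155.46°.
Eastward gaps between consecutive values (wrapping around): 6.77°, 5.99°, 29.21°, 227.50°, 2.48°, 33.26°, 54.79°.
Largest gap = 227.50° ⇒ minimal covering band is its complement: 360° − 227.50° = 132.50°.
Band runs from +119.72° eastward to -107.78°, crossing the antimeridian.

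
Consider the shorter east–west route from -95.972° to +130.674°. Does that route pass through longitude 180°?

Naïve |130.674 − -95.972| = 226.646° > 180°, so the shorter arc goes the other way round — across 180°.
Signed shortest Δλ = ((130.674 − -95.972 + 180) mod 360) − 180 = -133.354°.
Going west by 133.354° from -95.972° passes through 180° before reaching +130.674°.

Yes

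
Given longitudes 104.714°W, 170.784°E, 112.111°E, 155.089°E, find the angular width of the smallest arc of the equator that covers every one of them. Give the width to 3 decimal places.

143.175°

Sort the longitudes: -104.714°, +112.111°, +155.089°, +170.784°.
Eastward gaps between consecutive values (wrapping around): 216.825°, 42.978°, 15.695°, 84.502°.
Largest gap = 216.825° ⇒ minimal covering band is its complement: 360° − 216.825° = 143.175°.
Band runs from +112.111° eastward to -104.714°, crossing the antimeridian.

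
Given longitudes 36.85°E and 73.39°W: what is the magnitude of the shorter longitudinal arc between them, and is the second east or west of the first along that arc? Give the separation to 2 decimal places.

Raw difference: -73.39 − 36.85 = -110.24°.
Normalise into (−180°, 180°]: -110.24° stays -110.24°.
Negative ⇒ the second point lies to the west; separation 110.24°.

110.24° west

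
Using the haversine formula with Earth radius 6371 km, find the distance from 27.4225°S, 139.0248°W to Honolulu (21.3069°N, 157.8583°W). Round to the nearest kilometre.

5785 km

Δλ = -157.8583 − -139.0248 = -18.8335°.
Δφ = 21.3069 − -27.4225 = 48.7294°.
a = sin²(Δφ/2) + cos φ₁ · cos φ₂ · sin²(Δλ/2) = 0.192329.
c = 2·atan2(√a, √(1−a)) = 0.90798 rad → d = 6371·c ≈ 5784.73 km.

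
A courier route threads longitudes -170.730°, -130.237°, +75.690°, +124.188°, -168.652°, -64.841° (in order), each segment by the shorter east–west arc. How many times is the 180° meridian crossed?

Leg 1: -170.730° → -130.237°, shortest Δλ = 40.493° (east) — does not cross 180°.
Leg 2: -130.237° → +75.690°, shortest Δλ = -154.073° (west) — crosses 180°.
Leg 3: +75.690° → +124.188°, shortest Δλ = 48.498° (east) — does not cross 180°.
Leg 4: +124.188° → -168.652°, shortest Δλ = 67.16° (east) — crosses 180°.
Leg 5: -168.652° → -64.841°, shortest Δλ = 103.811° (east) — does not cross 180°.
Total crossings: 2.

2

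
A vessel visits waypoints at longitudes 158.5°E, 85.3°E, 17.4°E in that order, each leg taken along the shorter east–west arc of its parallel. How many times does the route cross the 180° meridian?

0

Leg 1: +158.5° → +85.3°, shortest Δλ = -73.2° (west) — does not cross 180°.
Leg 2: +85.3° → +17.4°, shortest Δλ = -67.9° (west) — does not cross 180°.
Total crossings: 0.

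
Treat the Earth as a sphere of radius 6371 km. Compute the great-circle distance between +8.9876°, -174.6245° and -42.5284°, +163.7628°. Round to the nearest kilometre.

6135 km

Δλ = 163.7628 − -174.6245 = 338.3873°; wrapped into (−180°, 180°]: -21.6127°.
Δφ = -42.5284 − 8.9876 = -51.5160°.
a = sin²(Δφ/2) + cos φ₁ · cos φ₂ · sin²(Δλ/2) = 0.214439.
c = 2·atan2(√a, √(1−a)) = 0.96293 rad → d = 6371·c ≈ 6134.80 km.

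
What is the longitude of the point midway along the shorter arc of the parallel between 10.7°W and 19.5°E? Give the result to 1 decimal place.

4.4°E

Signed shortest Δλ from -10.7° to +19.5° is +30.2°.
Midpoint longitude = -10.7° + (+30.2°)/2 = -10.7° + 15.1° = +4.4°.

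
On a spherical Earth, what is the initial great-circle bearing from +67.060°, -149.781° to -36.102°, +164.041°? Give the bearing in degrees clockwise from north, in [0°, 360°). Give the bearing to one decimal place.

Δλ = 164.041 − -149.781 = 313.822°; wrapped into (−180°, 180°]: -46.178°.
θ = atan2( sin Δλ · cos φ₂ , cos φ₁ · sin φ₂ − sin φ₁ · cos φ₂ · cos Δλ )
  = atan2(-0.58295, -0.74487) = -141.953° → normalised to [0°, 360°): 218.047°.

218.0°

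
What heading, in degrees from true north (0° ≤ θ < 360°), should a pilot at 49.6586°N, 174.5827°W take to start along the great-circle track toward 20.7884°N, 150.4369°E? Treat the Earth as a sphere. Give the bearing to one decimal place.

Δλ = 150.4369 − -174.5827 = 325.0196°; wrapped into (−180°, 180°]: -34.9804°.
θ = atan2( sin Δλ · cos φ₂ , cos φ₁ · sin φ₂ − sin φ₁ · cos φ₂ · cos Δλ )
  = atan2(-0.53597, -0.35410) = -123.451° → normalised to [0°, 360°): 236.549°.

236.5°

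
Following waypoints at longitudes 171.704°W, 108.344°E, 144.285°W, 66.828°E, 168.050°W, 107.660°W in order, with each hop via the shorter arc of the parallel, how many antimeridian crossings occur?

Leg 1: -171.704° → +108.344°, shortest Δλ = -79.952° (west) — crosses 180°.
Leg 2: +108.344° → -144.285°, shortest Δλ = 107.371° (east) — crosses 180°.
Leg 3: -144.285° → +66.828°, shortest Δλ = -148.887° (west) — crosses 180°.
Leg 4: +66.828° → -168.050°, shortest Δλ = 125.122° (east) — crosses 180°.
Leg 5: -168.050° → -107.660°, shortest Δλ = 60.39° (east) — does not cross 180°.
Total crossings: 4.

4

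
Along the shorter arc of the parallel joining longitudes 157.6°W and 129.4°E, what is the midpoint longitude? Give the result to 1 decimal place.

Signed shortest Δλ from -157.6° to +129.4° is -73.0°.
Midpoint longitude = -157.6° + (-73.0°)/2 = -157.6° − 36.5° = -194.1°.
Normalise into (−180°, 180°]: +165.9°.
(The naïve average (-157.6 + +129.4)/2 = -14.1° is on the wrong side of the globe.)

165.9°E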